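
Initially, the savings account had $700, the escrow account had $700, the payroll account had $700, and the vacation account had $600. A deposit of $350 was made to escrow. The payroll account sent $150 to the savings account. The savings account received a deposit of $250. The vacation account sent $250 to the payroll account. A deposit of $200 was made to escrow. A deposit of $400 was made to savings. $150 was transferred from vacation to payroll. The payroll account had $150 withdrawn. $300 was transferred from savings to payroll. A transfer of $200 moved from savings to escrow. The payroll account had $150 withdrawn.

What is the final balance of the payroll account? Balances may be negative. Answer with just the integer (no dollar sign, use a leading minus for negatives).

Tracking account balances step by step:
Start: savings=700, escrow=700, payroll=700, vacation=600
Event 1 (deposit 350 to escrow): escrow: 700 + 350 = 1050. Balances: savings=700, escrow=1050, payroll=700, vacation=600
Event 2 (transfer 150 payroll -> savings): payroll: 700 - 150 = 550, savings: 700 + 150 = 850. Balances: savings=850, escrow=1050, payroll=550, vacation=600
Event 3 (deposit 250 to savings): savings: 850 + 250 = 1100. Balances: savings=1100, escrow=1050, payroll=550, vacation=600
Event 4 (transfer 250 vacation -> payroll): vacation: 600 - 250 = 350, payroll: 550 + 250 = 800. Balances: savings=1100, escrow=1050, payroll=800, vacation=350
Event 5 (deposit 200 to escrow): escrow: 1050 + 200 = 1250. Balances: savings=1100, escrow=1250, payroll=800, vacation=350
Event 6 (deposit 400 to savings): savings: 1100 + 400 = 1500. Balances: savings=1500, escrow=1250, payroll=800, vacation=350
Event 7 (transfer 150 vacation -> payroll): vacation: 350 - 150 = 200, payroll: 800 + 150 = 950. Balances: savings=1500, escrow=1250, payroll=950, vacation=200
Event 8 (withdraw 150 from payroll): payroll: 950 - 150 = 800. Balances: savings=1500, escrow=1250, payroll=800, vacation=200
Event 9 (transfer 300 savings -> payroll): savings: 1500 - 300 = 1200, payroll: 800 + 300 = 1100. Balances: savings=1200, escrow=1250, payroll=1100, vacation=200
Event 10 (transfer 200 savings -> escrow): savings: 1200 - 200 = 1000, escrow: 1250 + 200 = 1450. Balances: savings=1000, escrow=1450, payroll=1100, vacation=200
Event 11 (withdraw 150 from payroll): payroll: 1100 - 150 = 950. Balances: savings=1000, escrow=1450, payroll=950, vacation=200

Final balance of payroll: 950

Answer: 950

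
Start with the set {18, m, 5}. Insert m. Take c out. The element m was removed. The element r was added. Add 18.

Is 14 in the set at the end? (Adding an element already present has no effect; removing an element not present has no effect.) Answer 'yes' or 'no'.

Answer: no

Derivation:
Tracking the set through each operation:
Start: {18, 5, m}
Event 1 (add m): already present, no change. Set: {18, 5, m}
Event 2 (remove c): not present, no change. Set: {18, 5, m}
Event 3 (remove m): removed. Set: {18, 5}
Event 4 (add r): added. Set: {18, 5, r}
Event 5 (add 18): already present, no change. Set: {18, 5, r}

Final set: {18, 5, r} (size 3)
14 is NOT in the final set.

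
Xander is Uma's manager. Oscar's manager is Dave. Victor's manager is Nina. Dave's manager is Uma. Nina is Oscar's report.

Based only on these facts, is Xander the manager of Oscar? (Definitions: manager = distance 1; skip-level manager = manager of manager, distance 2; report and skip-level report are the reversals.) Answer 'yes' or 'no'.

Answer: no

Derivation:
Reconstructing the manager chain from the given facts:
  Xander -> Uma -> Dave -> Oscar -> Nina -> Victor
(each arrow means 'manager of the next')
Positions in the chain (0 = top):
  position of Xander: 0
  position of Uma: 1
  position of Dave: 2
  position of Oscar: 3
  position of Nina: 4
  position of Victor: 5

Xander is at position 0, Oscar is at position 3; signed distance (j - i) = 3.
'manager' requires j - i = 1. Actual distance is 3, so the relation does NOT hold.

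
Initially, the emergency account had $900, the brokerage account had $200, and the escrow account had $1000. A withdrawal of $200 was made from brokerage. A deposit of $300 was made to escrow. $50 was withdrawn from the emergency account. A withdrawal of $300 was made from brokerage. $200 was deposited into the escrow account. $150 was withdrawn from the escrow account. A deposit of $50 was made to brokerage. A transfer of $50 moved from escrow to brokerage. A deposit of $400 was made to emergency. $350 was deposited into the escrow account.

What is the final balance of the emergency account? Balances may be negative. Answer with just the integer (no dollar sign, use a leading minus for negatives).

Answer: 1250

Derivation:
Tracking account balances step by step:
Start: emergency=900, brokerage=200, escrow=1000
Event 1 (withdraw 200 from brokerage): brokerage: 200 - 200 = 0. Balances: emergency=900, brokerage=0, escrow=1000
Event 2 (deposit 300 to escrow): escrow: 1000 + 300 = 1300. Balances: emergency=900, brokerage=0, escrow=1300
Event 3 (withdraw 50 from emergency): emergency: 900 - 50 = 850. Balances: emergency=850, brokerage=0, escrow=1300
Event 4 (withdraw 300 from brokerage): brokerage: 0 - 300 = -300. Balances: emergency=850, brokerage=-300, escrow=1300
Event 5 (deposit 200 to escrow): escrow: 1300 + 200 = 1500. Balances: emergency=850, brokerage=-300, escrow=1500
Event 6 (withdraw 150 from escrow): escrow: 1500 - 150 = 1350. Balances: emergency=850, brokerage=-300, escrow=1350
Event 7 (deposit 50 to brokerage): brokerage: -300 + 50 = -250. Balances: emergency=850, brokerage=-250, escrow=1350
Event 8 (transfer 50 escrow -> brokerage): escrow: 1350 - 50 = 1300, brokerage: -250 + 50 = -200. Balances: emergency=850, brokerage=-200, escrow=1300
Event 9 (deposit 400 to emergency): emergency: 850 + 400 = 1250. Balances: emergency=1250, brokerage=-200, escrow=1300
Event 10 (deposit 350 to escrow): escrow: 1300 + 350 = 1650. Balances: emergency=1250, brokerage=-200, escrow=1650

Final balance of emergency: 1250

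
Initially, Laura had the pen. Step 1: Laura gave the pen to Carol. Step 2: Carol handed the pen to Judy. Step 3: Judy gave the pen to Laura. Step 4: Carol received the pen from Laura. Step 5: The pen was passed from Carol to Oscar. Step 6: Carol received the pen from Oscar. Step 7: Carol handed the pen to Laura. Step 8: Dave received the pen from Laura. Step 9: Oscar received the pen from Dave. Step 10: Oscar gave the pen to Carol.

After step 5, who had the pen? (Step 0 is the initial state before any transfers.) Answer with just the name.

Tracking the pen holder through step 5:
After step 0 (start): Laura
After step 1: Carol
After step 2: Judy
After step 3: Laura
After step 4: Carol
After step 5: Oscar

At step 5, the holder is Oscar.

Answer: Oscar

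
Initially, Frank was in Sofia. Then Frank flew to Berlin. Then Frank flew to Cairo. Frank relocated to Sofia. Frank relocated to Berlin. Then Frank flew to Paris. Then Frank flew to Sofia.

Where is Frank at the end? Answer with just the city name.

Tracking Frank's location:
Start: Frank is in Sofia.
After move 1: Sofia -> Berlin. Frank is in Berlin.
After move 2: Berlin -> Cairo. Frank is in Cairo.
After move 3: Cairo -> Sofia. Frank is in Sofia.
After move 4: Sofia -> Berlin. Frank is in Berlin.
After move 5: Berlin -> Paris. Frank is in Paris.
After move 6: Paris -> Sofia. Frank is in Sofia.

Answer: Sofia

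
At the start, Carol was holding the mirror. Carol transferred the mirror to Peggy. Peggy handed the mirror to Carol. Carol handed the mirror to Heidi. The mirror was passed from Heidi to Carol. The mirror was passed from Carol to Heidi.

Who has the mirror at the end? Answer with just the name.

Answer: Heidi

Derivation:
Tracking the mirror through each event:
Start: Carol has the mirror.
After event 1: Peggy has the mirror.
After event 2: Carol has the mirror.
After event 3: Heidi has the mirror.
After event 4: Carol has the mirror.
After event 5: Heidi has the mirror.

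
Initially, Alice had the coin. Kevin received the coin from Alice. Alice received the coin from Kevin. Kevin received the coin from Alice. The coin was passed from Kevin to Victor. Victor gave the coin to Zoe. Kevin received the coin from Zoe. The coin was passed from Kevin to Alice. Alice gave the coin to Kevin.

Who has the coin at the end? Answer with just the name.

Tracking the coin through each event:
Start: Alice has the coin.
After event 1: Kevin has the coin.
After event 2: Alice has the coin.
After event 3: Kevin has the coin.
After event 4: Victor has the coin.
After event 5: Zoe has the coin.
After event 6: Kevin has the coin.
After event 7: Alice has the coin.
After event 8: Kevin has the coin.

Answer: Kevin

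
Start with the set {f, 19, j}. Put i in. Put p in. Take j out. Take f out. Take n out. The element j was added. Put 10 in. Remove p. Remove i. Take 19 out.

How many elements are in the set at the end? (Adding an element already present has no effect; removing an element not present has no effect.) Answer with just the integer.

Tracking the set through each operation:
Start: {19, f, j}
Event 1 (add i): added. Set: {19, f, i, j}
Event 2 (add p): added. Set: {19, f, i, j, p}
Event 3 (remove j): removed. Set: {19, f, i, p}
Event 4 (remove f): removed. Set: {19, i, p}
Event 5 (remove n): not present, no change. Set: {19, i, p}
Event 6 (add j): added. Set: {19, i, j, p}
Event 7 (add 10): added. Set: {10, 19, i, j, p}
Event 8 (remove p): removed. Set: {10, 19, i, j}
Event 9 (remove i): removed. Set: {10, 19, j}
Event 10 (remove 19): removed. Set: {10, j}

Final set: {10, j} (size 2)

Answer: 2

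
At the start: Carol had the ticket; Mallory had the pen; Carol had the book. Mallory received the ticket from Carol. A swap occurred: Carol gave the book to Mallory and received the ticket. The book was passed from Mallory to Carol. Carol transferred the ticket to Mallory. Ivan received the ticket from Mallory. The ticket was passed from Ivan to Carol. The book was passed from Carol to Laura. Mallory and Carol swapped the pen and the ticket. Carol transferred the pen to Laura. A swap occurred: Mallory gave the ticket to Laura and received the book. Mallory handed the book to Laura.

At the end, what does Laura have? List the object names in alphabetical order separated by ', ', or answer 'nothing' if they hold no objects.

Answer: book, pen, ticket

Derivation:
Tracking all object holders:
Start: ticket:Carol, pen:Mallory, book:Carol
Event 1 (give ticket: Carol -> Mallory). State: ticket:Mallory, pen:Mallory, book:Carol
Event 2 (swap book<->ticket: now book:Mallory, ticket:Carol). State: ticket:Carol, pen:Mallory, book:Mallory
Event 3 (give book: Mallory -> Carol). State: ticket:Carol, pen:Mallory, book:Carol
Event 4 (give ticket: Carol -> Mallory). State: ticket:Mallory, pen:Mallory, book:Carol
Event 5 (give ticket: Mallory -> Ivan). State: ticket:Ivan, pen:Mallory, book:Carol
Event 6 (give ticket: Ivan -> Carol). State: ticket:Carol, pen:Mallory, book:Carol
Event 7 (give book: Carol -> Laura). State: ticket:Carol, pen:Mallory, book:Laura
Event 8 (swap pen<->ticket: now pen:Carol, ticket:Mallory). State: ticket:Mallory, pen:Carol, book:Laura
Event 9 (give pen: Carol -> Laura). State: ticket:Mallory, pen:Laura, book:Laura
Event 10 (swap ticket<->book: now ticket:Laura, book:Mallory). State: ticket:Laura, pen:Laura, book:Mallory
Event 11 (give book: Mallory -> Laura). State: ticket:Laura, pen:Laura, book:Laura

Final state: ticket:Laura, pen:Laura, book:Laura
Laura holds: book, pen, ticket.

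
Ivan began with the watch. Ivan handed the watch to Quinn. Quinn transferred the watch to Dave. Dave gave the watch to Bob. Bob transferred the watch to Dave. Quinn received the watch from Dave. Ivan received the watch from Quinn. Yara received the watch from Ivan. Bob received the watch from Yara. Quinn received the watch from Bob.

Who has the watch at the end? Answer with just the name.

Tracking the watch through each event:
Start: Ivan has the watch.
After event 1: Quinn has the watch.
After event 2: Dave has the watch.
After event 3: Bob has the watch.
After event 4: Dave has the watch.
After event 5: Quinn has the watch.
After event 6: Ivan has the watch.
After event 7: Yara has the watch.
After event 8: Bob has the watch.
After event 9: Quinn has the watch.

Answer: Quinn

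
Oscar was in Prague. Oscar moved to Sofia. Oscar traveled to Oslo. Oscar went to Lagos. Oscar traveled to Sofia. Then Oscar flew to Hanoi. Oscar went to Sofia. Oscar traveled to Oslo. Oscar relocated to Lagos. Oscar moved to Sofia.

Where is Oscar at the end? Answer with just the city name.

Answer: Sofia

Derivation:
Tracking Oscar's location:
Start: Oscar is in Prague.
After move 1: Prague -> Sofia. Oscar is in Sofia.
After move 2: Sofia -> Oslo. Oscar is in Oslo.
After move 3: Oslo -> Lagos. Oscar is in Lagos.
After move 4: Lagos -> Sofia. Oscar is in Sofia.
After move 5: Sofia -> Hanoi. Oscar is in Hanoi.
After move 6: Hanoi -> Sofia. Oscar is in Sofia.
After move 7: Sofia -> Oslo. Oscar is in Oslo.
After move 8: Oslo -> Lagos. Oscar is in Lagos.
After move 9: Lagos -> Sofia. Oscar is in Sofia.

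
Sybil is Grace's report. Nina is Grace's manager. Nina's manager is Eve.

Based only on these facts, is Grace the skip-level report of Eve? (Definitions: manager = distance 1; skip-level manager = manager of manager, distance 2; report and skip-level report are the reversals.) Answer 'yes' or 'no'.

Answer: yes

Derivation:
Reconstructing the manager chain from the given facts:
  Eve -> Nina -> Grace -> Sybil
(each arrow means 'manager of the next')
Positions in the chain (0 = top):
  position of Eve: 0
  position of Nina: 1
  position of Grace: 2
  position of Sybil: 3

Grace is at position 2, Eve is at position 0; signed distance (j - i) = -2.
'skip-level report' requires j - i = -2. Actual distance is -2, so the relation HOLDS.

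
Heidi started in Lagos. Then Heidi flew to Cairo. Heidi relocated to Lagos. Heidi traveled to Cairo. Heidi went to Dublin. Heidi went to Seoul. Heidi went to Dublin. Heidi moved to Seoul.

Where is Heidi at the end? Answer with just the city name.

Tracking Heidi's location:
Start: Heidi is in Lagos.
After move 1: Lagos -> Cairo. Heidi is in Cairo.
After move 2: Cairo -> Lagos. Heidi is in Lagos.
After move 3: Lagos -> Cairo. Heidi is in Cairo.
After move 4: Cairo -> Dublin. Heidi is in Dublin.
After move 5: Dublin -> Seoul. Heidi is in Seoul.
After move 6: Seoul -> Dublin. Heidi is in Dublin.
After move 7: Dublin -> Seoul. Heidi is in Seoul.

Answer: Seoul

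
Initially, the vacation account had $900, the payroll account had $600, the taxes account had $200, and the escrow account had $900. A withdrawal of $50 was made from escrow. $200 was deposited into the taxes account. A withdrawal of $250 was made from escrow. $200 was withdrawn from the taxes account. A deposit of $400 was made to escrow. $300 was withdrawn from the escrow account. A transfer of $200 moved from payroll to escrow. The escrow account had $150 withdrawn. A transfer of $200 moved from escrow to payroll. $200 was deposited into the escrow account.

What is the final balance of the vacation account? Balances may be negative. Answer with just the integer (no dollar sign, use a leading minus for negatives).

Answer: 900

Derivation:
Tracking account balances step by step:
Start: vacation=900, payroll=600, taxes=200, escrow=900
Event 1 (withdraw 50 from escrow): escrow: 900 - 50 = 850. Balances: vacation=900, payroll=600, taxes=200, escrow=850
Event 2 (deposit 200 to taxes): taxes: 200 + 200 = 400. Balances: vacation=900, payroll=600, taxes=400, escrow=850
Event 3 (withdraw 250 from escrow): escrow: 850 - 250 = 600. Balances: vacation=900, payroll=600, taxes=400, escrow=600
Event 4 (withdraw 200 from taxes): taxes: 400 - 200 = 200. Balances: vacation=900, payroll=600, taxes=200, escrow=600
Event 5 (deposit 400 to escrow): escrow: 600 + 400 = 1000. Balances: vacation=900, payroll=600, taxes=200, escrow=1000
Event 6 (withdraw 300 from escrow): escrow: 1000 - 300 = 700. Balances: vacation=900, payroll=600, taxes=200, escrow=700
Event 7 (transfer 200 payroll -> escrow): payroll: 600 - 200 = 400, escrow: 700 + 200 = 900. Balances: vacation=900, payroll=400, taxes=200, escrow=900
Event 8 (withdraw 150 from escrow): escrow: 900 - 150 = 750. Balances: vacation=900, payroll=400, taxes=200, escrow=750
Event 9 (transfer 200 escrow -> payroll): escrow: 750 - 200 = 550, payroll: 400 + 200 = 600. Balances: vacation=900, payroll=600, taxes=200, escrow=550
Event 10 (deposit 200 to escrow): escrow: 550 + 200 = 750. Balances: vacation=900, payroll=600, taxes=200, escrow=750

Final balance of vacation: 900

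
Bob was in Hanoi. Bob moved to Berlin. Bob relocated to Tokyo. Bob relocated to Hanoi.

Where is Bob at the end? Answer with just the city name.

Tracking Bob's location:
Start: Bob is in Hanoi.
After move 1: Hanoi -> Berlin. Bob is in Berlin.
After move 2: Berlin -> Tokyo. Bob is in Tokyo.
After move 3: Tokyo -> Hanoi. Bob is in Hanoi.

Answer: Hanoi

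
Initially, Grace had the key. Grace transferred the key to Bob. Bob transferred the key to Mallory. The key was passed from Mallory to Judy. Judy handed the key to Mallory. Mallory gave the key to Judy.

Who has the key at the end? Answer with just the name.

Answer: Judy

Derivation:
Tracking the key through each event:
Start: Grace has the key.
After event 1: Bob has the key.
After event 2: Mallory has the key.
After event 3: Judy has the key.
After event 4: Mallory has the key.
After event 5: Judy has the key.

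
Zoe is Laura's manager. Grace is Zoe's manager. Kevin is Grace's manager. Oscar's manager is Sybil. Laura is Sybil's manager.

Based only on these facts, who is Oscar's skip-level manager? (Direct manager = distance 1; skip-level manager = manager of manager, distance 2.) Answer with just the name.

Reconstructing the manager chain from the given facts:
  Kevin -> Grace -> Zoe -> Laura -> Sybil -> Oscar
(each arrow means 'manager of the next')
Positions in the chain (0 = top):
  position of Kevin: 0
  position of Grace: 1
  position of Zoe: 2
  position of Laura: 3
  position of Sybil: 4
  position of Oscar: 5

Oscar is at position 5; the skip-level manager is 2 steps up the chain, i.e. position 3: Laura.

Answer: Laura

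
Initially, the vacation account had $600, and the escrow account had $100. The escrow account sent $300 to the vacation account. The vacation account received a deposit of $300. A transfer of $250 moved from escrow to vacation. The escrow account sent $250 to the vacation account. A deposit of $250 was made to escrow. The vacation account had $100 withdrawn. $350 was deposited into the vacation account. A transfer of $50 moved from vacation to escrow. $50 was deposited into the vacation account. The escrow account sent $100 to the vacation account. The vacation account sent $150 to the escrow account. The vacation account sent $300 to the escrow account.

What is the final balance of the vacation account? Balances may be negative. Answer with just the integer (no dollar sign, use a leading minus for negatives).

Answer: 1600

Derivation:
Tracking account balances step by step:
Start: vacation=600, escrow=100
Event 1 (transfer 300 escrow -> vacation): escrow: 100 - 300 = -200, vacation: 600 + 300 = 900. Balances: vacation=900, escrow=-200
Event 2 (deposit 300 to vacation): vacation: 900 + 300 = 1200. Balances: vacation=1200, escrow=-200
Event 3 (transfer 250 escrow -> vacation): escrow: -200 - 250 = -450, vacation: 1200 + 250 = 1450. Balances: vacation=1450, escrow=-450
Event 4 (transfer 250 escrow -> vacation): escrow: -450 - 250 = -700, vacation: 1450 + 250 = 1700. Balances: vacation=1700, escrow=-700
Event 5 (deposit 250 to escrow): escrow: -700 + 250 = -450. Balances: vacation=1700, escrow=-450
Event 6 (withdraw 100 from vacation): vacation: 1700 - 100 = 1600. Balances: vacation=1600, escrow=-450
Event 7 (deposit 350 to vacation): vacation: 1600 + 350 = 1950. Balances: vacation=1950, escrow=-450
Event 8 (transfer 50 vacation -> escrow): vacation: 1950 - 50 = 1900, escrow: -450 + 50 = -400. Balances: vacation=1900, escrow=-400
Event 9 (deposit 50 to vacation): vacation: 1900 + 50 = 1950. Balances: vacation=1950, escrow=-400
Event 10 (transfer 100 escrow -> vacation): escrow: -400 - 100 = -500, vacation: 1950 + 100 = 2050. Balances: vacation=2050, escrow=-500
Event 11 (transfer 150 vacation -> escrow): vacation: 2050 - 150 = 1900, escrow: -500 + 150 = -350. Balances: vacation=1900, escrow=-350
Event 12 (transfer 300 vacation -> escrow): vacation: 1900 - 300 = 1600, escrow: -350 + 300 = -50. Balances: vacation=1600, escrow=-50

Final balance of vacation: 1600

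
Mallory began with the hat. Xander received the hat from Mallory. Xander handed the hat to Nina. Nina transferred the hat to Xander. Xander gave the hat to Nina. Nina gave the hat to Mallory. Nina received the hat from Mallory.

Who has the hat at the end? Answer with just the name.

Answer: Nina

Derivation:
Tracking the hat through each event:
Start: Mallory has the hat.
After event 1: Xander has the hat.
After event 2: Nina has the hat.
After event 3: Xander has the hat.
After event 4: Nina has the hat.
After event 5: Mallory has the hat.
After event 6: Nina has the hat.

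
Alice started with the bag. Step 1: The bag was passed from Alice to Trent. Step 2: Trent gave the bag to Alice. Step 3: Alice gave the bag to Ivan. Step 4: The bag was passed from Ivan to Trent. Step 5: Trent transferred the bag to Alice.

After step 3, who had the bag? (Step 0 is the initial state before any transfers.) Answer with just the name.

Answer: Ivan

Derivation:
Tracking the bag holder through step 3:
After step 0 (start): Alice
After step 1: Trent
After step 2: Alice
After step 3: Ivan

At step 3, the holder is Ivan.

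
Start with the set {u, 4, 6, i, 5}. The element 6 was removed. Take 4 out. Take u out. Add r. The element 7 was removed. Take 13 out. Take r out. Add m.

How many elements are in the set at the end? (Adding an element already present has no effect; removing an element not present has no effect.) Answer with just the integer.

Answer: 3

Derivation:
Tracking the set through each operation:
Start: {4, 5, 6, i, u}
Event 1 (remove 6): removed. Set: {4, 5, i, u}
Event 2 (remove 4): removed. Set: {5, i, u}
Event 3 (remove u): removed. Set: {5, i}
Event 4 (add r): added. Set: {5, i, r}
Event 5 (remove 7): not present, no change. Set: {5, i, r}
Event 6 (remove 13): not present, no change. Set: {5, i, r}
Event 7 (remove r): removed. Set: {5, i}
Event 8 (add m): added. Set: {5, i, m}

Final set: {5, i, m} (size 3)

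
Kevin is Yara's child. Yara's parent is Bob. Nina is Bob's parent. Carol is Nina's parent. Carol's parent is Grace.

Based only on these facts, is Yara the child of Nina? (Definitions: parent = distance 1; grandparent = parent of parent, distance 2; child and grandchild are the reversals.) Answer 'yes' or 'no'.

Answer: no

Derivation:
Reconstructing the parent chain from the given facts:
  Grace -> Carol -> Nina -> Bob -> Yara -> Kevin
(each arrow means 'parent of the next')
Positions in the chain (0 = top):
  position of Grace: 0
  position of Carol: 1
  position of Nina: 2
  position of Bob: 3
  position of Yara: 4
  position of Kevin: 5

Yara is at position 4, Nina is at position 2; signed distance (j - i) = -2.
'child' requires j - i = -1. Actual distance is -2, so the relation does NOT hold.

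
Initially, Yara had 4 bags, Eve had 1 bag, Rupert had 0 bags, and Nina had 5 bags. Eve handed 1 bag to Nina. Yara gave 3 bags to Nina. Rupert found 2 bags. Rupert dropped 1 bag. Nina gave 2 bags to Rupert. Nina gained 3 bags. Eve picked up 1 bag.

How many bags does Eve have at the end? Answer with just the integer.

Answer: 1

Derivation:
Tracking counts step by step:
Start: Yara=4, Eve=1, Rupert=0, Nina=5
Event 1 (Eve -> Nina, 1): Eve: 1 -> 0, Nina: 5 -> 6. State: Yara=4, Eve=0, Rupert=0, Nina=6
Event 2 (Yara -> Nina, 3): Yara: 4 -> 1, Nina: 6 -> 9. State: Yara=1, Eve=0, Rupert=0, Nina=9
Event 3 (Rupert +2): Rupert: 0 -> 2. State: Yara=1, Eve=0, Rupert=2, Nina=9
Event 4 (Rupert -1): Rupert: 2 -> 1. State: Yara=1, Eve=0, Rupert=1, Nina=9
Event 5 (Nina -> Rupert, 2): Nina: 9 -> 7, Rupert: 1 -> 3. State: Yara=1, Eve=0, Rupert=3, Nina=7
Event 6 (Nina +3): Nina: 7 -> 10. State: Yara=1, Eve=0, Rupert=3, Nina=10
Event 7 (Eve +1): Eve: 0 -> 1. State: Yara=1, Eve=1, Rupert=3, Nina=10

Eve's final count: 1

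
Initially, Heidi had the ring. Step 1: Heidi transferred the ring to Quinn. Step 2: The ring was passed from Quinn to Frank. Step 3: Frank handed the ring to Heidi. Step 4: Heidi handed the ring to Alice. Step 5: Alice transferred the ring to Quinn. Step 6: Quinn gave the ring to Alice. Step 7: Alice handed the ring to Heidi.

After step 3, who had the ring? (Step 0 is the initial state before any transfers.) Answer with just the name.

Answer: Heidi

Derivation:
Tracking the ring holder through step 3:
After step 0 (start): Heidi
After step 1: Quinn
After step 2: Frank
After step 3: Heidi

At step 3, the holder is Heidi.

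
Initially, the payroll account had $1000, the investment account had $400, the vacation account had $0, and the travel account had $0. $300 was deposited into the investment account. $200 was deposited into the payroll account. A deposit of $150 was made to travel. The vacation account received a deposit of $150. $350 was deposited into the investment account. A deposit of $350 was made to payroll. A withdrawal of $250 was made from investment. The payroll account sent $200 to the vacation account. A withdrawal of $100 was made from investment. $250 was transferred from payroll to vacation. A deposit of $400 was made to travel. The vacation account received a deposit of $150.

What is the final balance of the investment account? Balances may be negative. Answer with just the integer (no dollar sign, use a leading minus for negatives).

Answer: 700

Derivation:
Tracking account balances step by step:
Start: payroll=1000, investment=400, vacation=0, travel=0
Event 1 (deposit 300 to investment): investment: 400 + 300 = 700. Balances: payroll=1000, investment=700, vacation=0, travel=0
Event 2 (deposit 200 to payroll): payroll: 1000 + 200 = 1200. Balances: payroll=1200, investment=700, vacation=0, travel=0
Event 3 (deposit 150 to travel): travel: 0 + 150 = 150. Balances: payroll=1200, investment=700, vacation=0, travel=150
Event 4 (deposit 150 to vacation): vacation: 0 + 150 = 150. Balances: payroll=1200, investment=700, vacation=150, travel=150
Event 5 (deposit 350 to investment): investment: 700 + 350 = 1050. Balances: payroll=1200, investment=1050, vacation=150, travel=150
Event 6 (deposit 350 to payroll): payroll: 1200 + 350 = 1550. Balances: payroll=1550, investment=1050, vacation=150, travel=150
Event 7 (withdraw 250 from investment): investment: 1050 - 250 = 800. Balances: payroll=1550, investment=800, vacation=150, travel=150
Event 8 (transfer 200 payroll -> vacation): payroll: 1550 - 200 = 1350, vacation: 150 + 200 = 350. Balances: payroll=1350, investment=800, vacation=350, travel=150
Event 9 (withdraw 100 from investment): investment: 800 - 100 = 700. Balances: payroll=1350, investment=700, vacation=350, travel=150
Event 10 (transfer 250 payroll -> vacation): payroll: 1350 - 250 = 1100, vacation: 350 + 250 = 600. Balances: payroll=1100, investment=700, vacation=600, travel=150
Event 11 (deposit 400 to travel): travel: 150 + 400 = 550. Balances: payroll=1100, investment=700, vacation=600, travel=550
Event 12 (deposit 150 to vacation): vacation: 600 + 150 = 750. Balances: payroll=1100, investment=700, vacation=750, travel=550

Final balance of investment: 700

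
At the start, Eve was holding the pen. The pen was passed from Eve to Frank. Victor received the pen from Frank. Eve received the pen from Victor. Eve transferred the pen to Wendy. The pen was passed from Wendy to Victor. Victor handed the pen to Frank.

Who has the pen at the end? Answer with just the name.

Answer: Frank

Derivation:
Tracking the pen through each event:
Start: Eve has the pen.
After event 1: Frank has the pen.
After event 2: Victor has the pen.
After event 3: Eve has the pen.
After event 4: Wendy has the pen.
After event 5: Victor has the pen.
After event 6: Frank has the pen.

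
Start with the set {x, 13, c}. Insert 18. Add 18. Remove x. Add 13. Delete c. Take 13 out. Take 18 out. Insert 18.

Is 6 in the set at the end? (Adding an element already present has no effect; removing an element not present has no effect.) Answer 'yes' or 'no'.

Answer: no

Derivation:
Tracking the set through each operation:
Start: {13, c, x}
Event 1 (add 18): added. Set: {13, 18, c, x}
Event 2 (add 18): already present, no change. Set: {13, 18, c, x}
Event 3 (remove x): removed. Set: {13, 18, c}
Event 4 (add 13): already present, no change. Set: {13, 18, c}
Event 5 (remove c): removed. Set: {13, 18}
Event 6 (remove 13): removed. Set: {18}
Event 7 (remove 18): removed. Set: {}
Event 8 (add 18): added. Set: {18}

Final set: {18} (size 1)
6 is NOT in the final set.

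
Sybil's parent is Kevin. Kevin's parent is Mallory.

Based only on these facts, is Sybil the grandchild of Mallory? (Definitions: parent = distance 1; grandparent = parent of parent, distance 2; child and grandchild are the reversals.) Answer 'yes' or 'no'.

Reconstructing the parent chain from the given facts:
  Mallory -> Kevin -> Sybil
(each arrow means 'parent of the next')
Positions in the chain (0 = top):
  position of Mallory: 0
  position of Kevin: 1
  position of Sybil: 2

Sybil is at position 2, Mallory is at position 0; signed distance (j - i) = -2.
'grandchild' requires j - i = -2. Actual distance is -2, so the relation HOLDS.

Answer: yes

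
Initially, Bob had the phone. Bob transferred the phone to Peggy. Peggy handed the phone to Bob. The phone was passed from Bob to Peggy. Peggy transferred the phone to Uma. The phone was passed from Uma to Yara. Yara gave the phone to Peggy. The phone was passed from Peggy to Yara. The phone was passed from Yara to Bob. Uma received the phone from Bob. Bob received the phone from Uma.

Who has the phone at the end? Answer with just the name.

Answer: Bob

Derivation:
Tracking the phone through each event:
Start: Bob has the phone.
After event 1: Peggy has the phone.
After event 2: Bob has the phone.
After event 3: Peggy has the phone.
After event 4: Uma has the phone.
After event 5: Yara has the phone.
After event 6: Peggy has the phone.
After event 7: Yara has the phone.
After event 8: Bob has the phone.
After event 9: Uma has the phone.
After event 10: Bob has the phone.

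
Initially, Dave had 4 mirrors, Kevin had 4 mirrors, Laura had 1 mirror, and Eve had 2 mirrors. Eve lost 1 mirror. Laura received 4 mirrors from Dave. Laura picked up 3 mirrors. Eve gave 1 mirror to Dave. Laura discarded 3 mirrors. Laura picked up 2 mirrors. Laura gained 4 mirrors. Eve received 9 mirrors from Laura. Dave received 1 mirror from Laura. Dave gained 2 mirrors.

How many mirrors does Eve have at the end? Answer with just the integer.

Tracking counts step by step:
Start: Dave=4, Kevin=4, Laura=1, Eve=2
Event 1 (Eve -1): Eve: 2 -> 1. State: Dave=4, Kevin=4, Laura=1, Eve=1
Event 2 (Dave -> Laura, 4): Dave: 4 -> 0, Laura: 1 -> 5. State: Dave=0, Kevin=4, Laura=5, Eve=1
Event 3 (Laura +3): Laura: 5 -> 8. State: Dave=0, Kevin=4, Laura=8, Eve=1
Event 4 (Eve -> Dave, 1): Eve: 1 -> 0, Dave: 0 -> 1. State: Dave=1, Kevin=4, Laura=8, Eve=0
Event 5 (Laura -3): Laura: 8 -> 5. State: Dave=1, Kevin=4, Laura=5, Eve=0
Event 6 (Laura +2): Laura: 5 -> 7. State: Dave=1, Kevin=4, Laura=7, Eve=0
Event 7 (Laura +4): Laura: 7 -> 11. State: Dave=1, Kevin=4, Laura=11, Eve=0
Event 8 (Laura -> Eve, 9): Laura: 11 -> 2, Eve: 0 -> 9. State: Dave=1, Kevin=4, Laura=2, Eve=9
Event 9 (Laura -> Dave, 1): Laura: 2 -> 1, Dave: 1 -> 2. State: Dave=2, Kevin=4, Laura=1, Eve=9
Event 10 (Dave +2): Dave: 2 -> 4. State: Dave=4, Kevin=4, Laura=1, Eve=9

Eve's final count: 9

Answer: 9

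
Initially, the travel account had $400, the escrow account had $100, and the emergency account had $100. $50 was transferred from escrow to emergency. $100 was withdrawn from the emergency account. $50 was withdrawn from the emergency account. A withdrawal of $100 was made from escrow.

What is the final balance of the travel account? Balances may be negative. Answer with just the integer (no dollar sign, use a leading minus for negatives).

Tracking account balances step by step:
Start: travel=400, escrow=100, emergency=100
Event 1 (transfer 50 escrow -> emergency): escrow: 100 - 50 = 50, emergency: 100 + 50 = 150. Balances: travel=400, escrow=50, emergency=150
Event 2 (withdraw 100 from emergency): emergency: 150 - 100 = 50. Balances: travel=400, escrow=50, emergency=50
Event 3 (withdraw 50 from emergency): emergency: 50 - 50 = 0. Balances: travel=400, escrow=50, emergency=0
Event 4 (withdraw 100 from escrow): escrow: 50 - 100 = -50. Balances: travel=400, escrow=-50, emergency=0

Final balance of travel: 400

Answer: 400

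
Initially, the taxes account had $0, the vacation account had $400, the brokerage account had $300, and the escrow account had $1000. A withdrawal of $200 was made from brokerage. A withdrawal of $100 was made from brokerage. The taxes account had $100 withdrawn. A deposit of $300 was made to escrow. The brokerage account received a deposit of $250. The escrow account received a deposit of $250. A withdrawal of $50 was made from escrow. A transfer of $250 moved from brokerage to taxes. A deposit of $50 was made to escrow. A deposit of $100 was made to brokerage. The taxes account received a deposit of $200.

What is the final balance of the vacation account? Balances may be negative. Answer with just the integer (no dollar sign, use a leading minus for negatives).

Tracking account balances step by step:
Start: taxes=0, vacation=400, brokerage=300, escrow=1000
Event 1 (withdraw 200 from brokerage): brokerage: 300 - 200 = 100. Balances: taxes=0, vacation=400, brokerage=100, escrow=1000
Event 2 (withdraw 100 from brokerage): brokerage: 100 - 100 = 0. Balances: taxes=0, vacation=400, brokerage=0, escrow=1000
Event 3 (withdraw 100 from taxes): taxes: 0 - 100 = -100. Balances: taxes=-100, vacation=400, brokerage=0, escrow=1000
Event 4 (deposit 300 to escrow): escrow: 1000 + 300 = 1300. Balances: taxes=-100, vacation=400, brokerage=0, escrow=1300
Event 5 (deposit 250 to brokerage): brokerage: 0 + 250 = 250. Balances: taxes=-100, vacation=400, brokerage=250, escrow=1300
Event 6 (deposit 250 to escrow): escrow: 1300 + 250 = 1550. Balances: taxes=-100, vacation=400, brokerage=250, escrow=1550
Event 7 (withdraw 50 from escrow): escrow: 1550 - 50 = 1500. Balances: taxes=-100, vacation=400, brokerage=250, escrow=1500
Event 8 (transfer 250 brokerage -> taxes): brokerage: 250 - 250 = 0, taxes: -100 + 250 = 150. Balances: taxes=150, vacation=400, brokerage=0, escrow=1500
Event 9 (deposit 50 to escrow): escrow: 1500 + 50 = 1550. Balances: taxes=150, vacation=400, brokerage=0, escrow=1550
Event 10 (deposit 100 to brokerage): brokerage: 0 + 100 = 100. Balances: taxes=150, vacation=400, brokerage=100, escrow=1550
Event 11 (deposit 200 to taxes): taxes: 150 + 200 = 350. Balances: taxes=350, vacation=400, brokerage=100, escrow=1550

Final balance of vacation: 400

Answer: 400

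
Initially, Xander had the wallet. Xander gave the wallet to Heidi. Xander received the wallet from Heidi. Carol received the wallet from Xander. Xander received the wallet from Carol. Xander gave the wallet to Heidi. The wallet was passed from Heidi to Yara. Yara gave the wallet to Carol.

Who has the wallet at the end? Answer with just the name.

Tracking the wallet through each event:
Start: Xander has the wallet.
After event 1: Heidi has the wallet.
After event 2: Xander has the wallet.
After event 3: Carol has the wallet.
After event 4: Xander has the wallet.
After event 5: Heidi has the wallet.
After event 6: Yara has the wallet.
After event 7: Carol has the wallet.

Answer: Carol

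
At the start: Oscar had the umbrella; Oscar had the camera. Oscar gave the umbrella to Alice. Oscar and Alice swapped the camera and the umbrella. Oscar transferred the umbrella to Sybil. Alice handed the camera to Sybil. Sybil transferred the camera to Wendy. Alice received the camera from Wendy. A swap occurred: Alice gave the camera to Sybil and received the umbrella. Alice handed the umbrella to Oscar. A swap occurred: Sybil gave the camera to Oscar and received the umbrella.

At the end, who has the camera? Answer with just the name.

Answer: Oscar

Derivation:
Tracking all object holders:
Start: umbrella:Oscar, camera:Oscar
Event 1 (give umbrella: Oscar -> Alice). State: umbrella:Alice, camera:Oscar
Event 2 (swap camera<->umbrella: now camera:Alice, umbrella:Oscar). State: umbrella:Oscar, camera:Alice
Event 3 (give umbrella: Oscar -> Sybil). State: umbrella:Sybil, camera:Alice
Event 4 (give camera: Alice -> Sybil). State: umbrella:Sybil, camera:Sybil
Event 5 (give camera: Sybil -> Wendy). State: umbrella:Sybil, camera:Wendy
Event 6 (give camera: Wendy -> Alice). State: umbrella:Sybil, camera:Alice
Event 7 (swap camera<->umbrella: now camera:Sybil, umbrella:Alice). State: umbrella:Alice, camera:Sybil
Event 8 (give umbrella: Alice -> Oscar). State: umbrella:Oscar, camera:Sybil
Event 9 (swap camera<->umbrella: now camera:Oscar, umbrella:Sybil). State: umbrella:Sybil, camera:Oscar

Final state: umbrella:Sybil, camera:Oscar
The camera is held by Oscar.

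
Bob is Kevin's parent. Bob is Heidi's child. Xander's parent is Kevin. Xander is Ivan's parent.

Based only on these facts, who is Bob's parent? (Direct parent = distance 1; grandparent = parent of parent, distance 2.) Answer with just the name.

Reconstructing the parent chain from the given facts:
  Heidi -> Bob -> Kevin -> Xander -> Ivan
(each arrow means 'parent of the next')
Positions in the chain (0 = top):
  position of Heidi: 0
  position of Bob: 1
  position of Kevin: 2
  position of Xander: 3
  position of Ivan: 4

Bob is at position 1; the parent is 1 step up the chain, i.e. position 0: Heidi.

Answer: Heidi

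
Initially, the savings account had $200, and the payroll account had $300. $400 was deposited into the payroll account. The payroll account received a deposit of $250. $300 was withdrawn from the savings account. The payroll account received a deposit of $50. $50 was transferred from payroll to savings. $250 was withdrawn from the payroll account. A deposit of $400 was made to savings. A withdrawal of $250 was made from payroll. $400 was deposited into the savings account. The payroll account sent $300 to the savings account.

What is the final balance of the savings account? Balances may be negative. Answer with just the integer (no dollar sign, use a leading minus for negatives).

Tracking account balances step by step:
Start: savings=200, payroll=300
Event 1 (deposit 400 to payroll): payroll: 300 + 400 = 700. Balances: savings=200, payroll=700
Event 2 (deposit 250 to payroll): payroll: 700 + 250 = 950. Balances: savings=200, payroll=950
Event 3 (withdraw 300 from savings): savings: 200 - 300 = -100. Balances: savings=-100, payroll=950
Event 4 (deposit 50 to payroll): payroll: 950 + 50 = 1000. Balances: savings=-100, payroll=1000
Event 5 (transfer 50 payroll -> savings): payroll: 1000 - 50 = 950, savings: -100 + 50 = -50. Balances: savings=-50, payroll=950
Event 6 (withdraw 250 from payroll): payroll: 950 - 250 = 700. Balances: savings=-50, payroll=700
Event 7 (deposit 400 to savings): savings: -50 + 400 = 350. Balances: savings=350, payroll=700
Event 8 (withdraw 250 from payroll): payroll: 700 - 250 = 450. Balances: savings=350, payroll=450
Event 9 (deposit 400 to savings): savings: 350 + 400 = 750. Balances: savings=750, payroll=450
Event 10 (transfer 300 payroll -> savings): payroll: 450 - 300 = 150, savings: 750 + 300 = 1050. Balances: savings=1050, payroll=150

Final balance of savings: 1050

Answer: 1050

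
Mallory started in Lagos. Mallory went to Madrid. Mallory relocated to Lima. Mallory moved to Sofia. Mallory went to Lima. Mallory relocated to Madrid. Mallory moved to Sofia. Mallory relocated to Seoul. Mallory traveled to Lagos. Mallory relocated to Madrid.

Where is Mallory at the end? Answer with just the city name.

Answer: Madrid

Derivation:
Tracking Mallory's location:
Start: Mallory is in Lagos.
After move 1: Lagos -> Madrid. Mallory is in Madrid.
After move 2: Madrid -> Lima. Mallory is in Lima.
After move 3: Lima -> Sofia. Mallory is in Sofia.
After move 4: Sofia -> Lima. Mallory is in Lima.
After move 5: Lima -> Madrid. Mallory is in Madrid.
After move 6: Madrid -> Sofia. Mallory is in Sofia.
After move 7: Sofia -> Seoul. Mallory is in Seoul.
After move 8: Seoul -> Lagos. Mallory is in Lagos.
After move 9: Lagos -> Madrid. Mallory is in Madrid.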